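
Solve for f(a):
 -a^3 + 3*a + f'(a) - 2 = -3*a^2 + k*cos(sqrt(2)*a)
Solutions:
 f(a) = C1 + a^4/4 - a^3 - 3*a^2/2 + 2*a + sqrt(2)*k*sin(sqrt(2)*a)/2


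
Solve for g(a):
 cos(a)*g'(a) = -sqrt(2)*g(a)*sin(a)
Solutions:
 g(a) = C1*cos(a)^(sqrt(2))


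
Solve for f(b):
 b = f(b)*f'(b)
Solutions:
 f(b) = -sqrt(C1 + b^2)
 f(b) = sqrt(C1 + b^2)


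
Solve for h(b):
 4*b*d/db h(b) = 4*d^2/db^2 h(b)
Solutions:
 h(b) = C1 + C2*erfi(sqrt(2)*b/2)


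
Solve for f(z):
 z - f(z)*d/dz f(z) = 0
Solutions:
 f(z) = -sqrt(C1 + z^2)
 f(z) = sqrt(C1 + z^2)


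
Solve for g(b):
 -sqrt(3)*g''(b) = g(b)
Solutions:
 g(b) = C1*sin(3^(3/4)*b/3) + C2*cos(3^(3/4)*b/3)


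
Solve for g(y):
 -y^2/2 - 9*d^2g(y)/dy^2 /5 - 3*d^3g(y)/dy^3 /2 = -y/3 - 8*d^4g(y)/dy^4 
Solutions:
 g(y) = C1 + C2*y + C3*exp(3*y*(5 - sqrt(665))/160) + C4*exp(3*y*(5 + sqrt(665))/160) - 5*y^4/216 + 35*y^3/324 - 325*y^2/216


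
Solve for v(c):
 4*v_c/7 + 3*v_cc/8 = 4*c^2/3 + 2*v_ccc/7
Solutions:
 v(c) = C1 + C2*exp(c*(21 - sqrt(2489))/32) + C3*exp(c*(21 + sqrt(2489))/32) + 7*c^3/9 - 49*c^2/32 + 6671*c/1536


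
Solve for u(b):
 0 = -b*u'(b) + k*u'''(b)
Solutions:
 u(b) = C1 + Integral(C2*airyai(b*(1/k)^(1/3)) + C3*airybi(b*(1/k)^(1/3)), b)


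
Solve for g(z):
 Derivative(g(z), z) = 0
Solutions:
 g(z) = C1


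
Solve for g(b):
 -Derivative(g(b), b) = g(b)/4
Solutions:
 g(b) = C1*exp(-b/4)


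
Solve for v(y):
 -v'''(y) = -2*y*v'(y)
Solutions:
 v(y) = C1 + Integral(C2*airyai(2^(1/3)*y) + C3*airybi(2^(1/3)*y), y)


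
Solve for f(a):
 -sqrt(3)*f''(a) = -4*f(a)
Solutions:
 f(a) = C1*exp(-2*3^(3/4)*a/3) + C2*exp(2*3^(3/4)*a/3)


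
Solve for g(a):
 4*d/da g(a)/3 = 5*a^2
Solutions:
 g(a) = C1 + 5*a^3/4


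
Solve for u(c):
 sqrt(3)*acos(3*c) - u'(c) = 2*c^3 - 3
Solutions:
 u(c) = C1 - c^4/2 + 3*c + sqrt(3)*(c*acos(3*c) - sqrt(1 - 9*c^2)/3)


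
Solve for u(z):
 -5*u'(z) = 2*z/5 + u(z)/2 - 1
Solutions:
 u(z) = C1*exp(-z/10) - 4*z/5 + 10


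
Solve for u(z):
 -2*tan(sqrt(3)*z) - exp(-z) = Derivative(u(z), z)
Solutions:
 u(z) = C1 - sqrt(3)*log(tan(sqrt(3)*z)^2 + 1)/3 + exp(-z)


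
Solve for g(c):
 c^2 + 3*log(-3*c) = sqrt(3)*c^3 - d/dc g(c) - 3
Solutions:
 g(c) = C1 + sqrt(3)*c^4/4 - c^3/3 - 3*c*log(-c) - 3*c*log(3)


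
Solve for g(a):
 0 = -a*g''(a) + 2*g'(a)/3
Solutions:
 g(a) = C1 + C2*a^(5/3)


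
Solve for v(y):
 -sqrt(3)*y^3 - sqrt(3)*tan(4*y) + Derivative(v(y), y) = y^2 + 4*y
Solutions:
 v(y) = C1 + sqrt(3)*y^4/4 + y^3/3 + 2*y^2 - sqrt(3)*log(cos(4*y))/4


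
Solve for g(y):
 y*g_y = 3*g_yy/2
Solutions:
 g(y) = C1 + C2*erfi(sqrt(3)*y/3)


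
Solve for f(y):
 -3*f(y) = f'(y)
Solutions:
 f(y) = C1*exp(-3*y)


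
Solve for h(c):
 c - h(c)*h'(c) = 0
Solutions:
 h(c) = -sqrt(C1 + c^2)
 h(c) = sqrt(C1 + c^2)


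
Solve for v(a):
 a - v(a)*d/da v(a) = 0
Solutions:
 v(a) = -sqrt(C1 + a^2)
 v(a) = sqrt(C1 + a^2)


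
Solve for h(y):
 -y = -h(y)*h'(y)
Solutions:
 h(y) = -sqrt(C1 + y^2)
 h(y) = sqrt(C1 + y^2)


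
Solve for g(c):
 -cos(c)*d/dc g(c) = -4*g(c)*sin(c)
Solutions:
 g(c) = C1/cos(c)^4


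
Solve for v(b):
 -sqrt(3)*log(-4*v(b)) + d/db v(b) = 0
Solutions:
 -sqrt(3)*Integral(1/(log(-_y) + 2*log(2)), (_y, v(b)))/3 = C1 - b


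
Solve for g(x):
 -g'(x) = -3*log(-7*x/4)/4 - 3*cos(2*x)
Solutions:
 g(x) = C1 + 3*x*log(-x)/4 - 3*x*log(2)/2 - 3*x/4 + 3*x*log(7)/4 + 3*sin(2*x)/2


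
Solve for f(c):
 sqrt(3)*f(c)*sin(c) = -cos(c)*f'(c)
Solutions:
 f(c) = C1*cos(c)^(sqrt(3))


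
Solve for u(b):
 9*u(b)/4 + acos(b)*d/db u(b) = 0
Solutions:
 u(b) = C1*exp(-9*Integral(1/acos(b), b)/4)


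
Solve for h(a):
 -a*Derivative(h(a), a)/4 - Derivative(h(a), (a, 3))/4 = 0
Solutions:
 h(a) = C1 + Integral(C2*airyai(-a) + C3*airybi(-a), a)


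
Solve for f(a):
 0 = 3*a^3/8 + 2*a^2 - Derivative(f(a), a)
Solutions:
 f(a) = C1 + 3*a^4/32 + 2*a^3/3


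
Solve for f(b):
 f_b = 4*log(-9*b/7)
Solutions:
 f(b) = C1 + 4*b*log(-b) + 4*b*(-log(7) - 1 + 2*log(3))


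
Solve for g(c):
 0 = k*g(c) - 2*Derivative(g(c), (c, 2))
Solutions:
 g(c) = C1*exp(-sqrt(2)*c*sqrt(k)/2) + C2*exp(sqrt(2)*c*sqrt(k)/2)


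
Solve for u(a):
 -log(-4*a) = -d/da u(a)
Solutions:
 u(a) = C1 + a*log(-a) + a*(-1 + 2*log(2))


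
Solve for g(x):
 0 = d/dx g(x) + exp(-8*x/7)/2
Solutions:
 g(x) = C1 + 7*exp(-8*x/7)/16


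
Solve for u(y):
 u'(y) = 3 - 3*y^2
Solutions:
 u(y) = C1 - y^3 + 3*y


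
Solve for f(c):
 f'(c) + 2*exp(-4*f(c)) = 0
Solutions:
 f(c) = log(-I*(C1 - 8*c)^(1/4))
 f(c) = log(I*(C1 - 8*c)^(1/4))
 f(c) = log(-(C1 - 8*c)^(1/4))
 f(c) = log(C1 - 8*c)/4


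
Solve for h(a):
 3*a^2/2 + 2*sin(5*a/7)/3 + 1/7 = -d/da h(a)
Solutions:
 h(a) = C1 - a^3/2 - a/7 + 14*cos(5*a/7)/15


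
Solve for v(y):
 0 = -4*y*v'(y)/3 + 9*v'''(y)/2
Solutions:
 v(y) = C1 + Integral(C2*airyai(2*y/3) + C3*airybi(2*y/3), y)


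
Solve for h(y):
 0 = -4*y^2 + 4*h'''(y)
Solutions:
 h(y) = C1 + C2*y + C3*y^2 + y^5/60


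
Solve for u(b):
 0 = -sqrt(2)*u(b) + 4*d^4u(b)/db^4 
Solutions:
 u(b) = C1*exp(-2^(5/8)*b/2) + C2*exp(2^(5/8)*b/2) + C3*sin(2^(5/8)*b/2) + C4*cos(2^(5/8)*b/2)


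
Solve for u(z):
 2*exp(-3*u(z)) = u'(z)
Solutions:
 u(z) = log(C1 + 6*z)/3
 u(z) = log((-3^(1/3) - 3^(5/6)*I)*(C1 + 2*z)^(1/3)/2)
 u(z) = log((-3^(1/3) + 3^(5/6)*I)*(C1 + 2*z)^(1/3)/2)


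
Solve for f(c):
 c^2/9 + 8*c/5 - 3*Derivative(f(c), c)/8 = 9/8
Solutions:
 f(c) = C1 + 8*c^3/81 + 32*c^2/15 - 3*c


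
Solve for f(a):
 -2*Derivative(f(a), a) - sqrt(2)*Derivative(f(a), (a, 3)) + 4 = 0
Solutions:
 f(a) = C1 + C2*sin(2^(1/4)*a) + C3*cos(2^(1/4)*a) + 2*a


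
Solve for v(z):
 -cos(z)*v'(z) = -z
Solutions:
 v(z) = C1 + Integral(z/cos(z), z)


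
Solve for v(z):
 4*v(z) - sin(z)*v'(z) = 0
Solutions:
 v(z) = C1*(cos(z)^2 - 2*cos(z) + 1)/(cos(z)^2 + 2*cos(z) + 1)


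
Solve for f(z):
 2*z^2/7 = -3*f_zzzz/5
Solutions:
 f(z) = C1 + C2*z + C3*z^2 + C4*z^3 - z^6/756


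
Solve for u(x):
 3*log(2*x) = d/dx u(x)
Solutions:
 u(x) = C1 + 3*x*log(x) - 3*x + x*log(8)


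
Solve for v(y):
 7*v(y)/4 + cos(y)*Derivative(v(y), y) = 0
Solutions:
 v(y) = C1*(sin(y) - 1)^(7/8)/(sin(y) + 1)^(7/8)


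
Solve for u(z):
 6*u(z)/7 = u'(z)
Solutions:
 u(z) = C1*exp(6*z/7)


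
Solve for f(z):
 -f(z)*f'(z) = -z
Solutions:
 f(z) = -sqrt(C1 + z^2)
 f(z) = sqrt(C1 + z^2)


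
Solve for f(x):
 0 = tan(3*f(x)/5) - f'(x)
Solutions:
 f(x) = -5*asin(C1*exp(3*x/5))/3 + 5*pi/3
 f(x) = 5*asin(C1*exp(3*x/5))/3


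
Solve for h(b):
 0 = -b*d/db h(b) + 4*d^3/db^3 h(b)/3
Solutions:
 h(b) = C1 + Integral(C2*airyai(6^(1/3)*b/2) + C3*airybi(6^(1/3)*b/2), b)


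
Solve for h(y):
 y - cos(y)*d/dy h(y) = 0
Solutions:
 h(y) = C1 + Integral(y/cos(y), y)


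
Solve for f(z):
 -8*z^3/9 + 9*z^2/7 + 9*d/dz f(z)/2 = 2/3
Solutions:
 f(z) = C1 + 4*z^4/81 - 2*z^3/21 + 4*z/27


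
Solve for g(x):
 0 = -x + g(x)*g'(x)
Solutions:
 g(x) = -sqrt(C1 + x^2)
 g(x) = sqrt(C1 + x^2)


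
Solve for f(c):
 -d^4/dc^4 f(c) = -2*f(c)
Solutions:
 f(c) = C1*exp(-2^(1/4)*c) + C2*exp(2^(1/4)*c) + C3*sin(2^(1/4)*c) + C4*cos(2^(1/4)*c)


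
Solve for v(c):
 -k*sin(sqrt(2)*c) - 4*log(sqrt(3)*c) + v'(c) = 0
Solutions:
 v(c) = C1 + 4*c*log(c) - 4*c + 2*c*log(3) - sqrt(2)*k*cos(sqrt(2)*c)/2


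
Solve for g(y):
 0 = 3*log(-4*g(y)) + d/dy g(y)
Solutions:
 Integral(1/(log(-_y) + 2*log(2)), (_y, g(y)))/3 = C1 - y


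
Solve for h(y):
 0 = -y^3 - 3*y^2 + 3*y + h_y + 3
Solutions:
 h(y) = C1 + y^4/4 + y^3 - 3*y^2/2 - 3*y


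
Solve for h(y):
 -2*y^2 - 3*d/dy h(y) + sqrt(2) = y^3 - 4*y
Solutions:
 h(y) = C1 - y^4/12 - 2*y^3/9 + 2*y^2/3 + sqrt(2)*y/3


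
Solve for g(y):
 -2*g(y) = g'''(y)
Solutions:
 g(y) = C3*exp(-2^(1/3)*y) + (C1*sin(2^(1/3)*sqrt(3)*y/2) + C2*cos(2^(1/3)*sqrt(3)*y/2))*exp(2^(1/3)*y/2)


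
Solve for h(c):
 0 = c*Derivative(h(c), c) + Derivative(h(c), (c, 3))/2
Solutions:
 h(c) = C1 + Integral(C2*airyai(-2^(1/3)*c) + C3*airybi(-2^(1/3)*c), c)


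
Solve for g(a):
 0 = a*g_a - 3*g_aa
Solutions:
 g(a) = C1 + C2*erfi(sqrt(6)*a/6)


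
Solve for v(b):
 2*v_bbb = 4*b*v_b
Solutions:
 v(b) = C1 + Integral(C2*airyai(2^(1/3)*b) + C3*airybi(2^(1/3)*b), b)


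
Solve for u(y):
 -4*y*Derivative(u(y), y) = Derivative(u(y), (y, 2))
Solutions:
 u(y) = C1 + C2*erf(sqrt(2)*y)


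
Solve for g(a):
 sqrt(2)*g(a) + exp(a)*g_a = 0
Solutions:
 g(a) = C1*exp(sqrt(2)*exp(-a))


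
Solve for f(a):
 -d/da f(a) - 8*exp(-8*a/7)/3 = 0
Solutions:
 f(a) = C1 + 7*exp(-8*a/7)/3


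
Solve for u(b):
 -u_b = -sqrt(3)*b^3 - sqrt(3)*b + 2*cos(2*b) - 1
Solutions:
 u(b) = C1 + sqrt(3)*b^4/4 + sqrt(3)*b^2/2 + b - sin(2*b)


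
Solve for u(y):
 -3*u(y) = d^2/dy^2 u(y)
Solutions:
 u(y) = C1*sin(sqrt(3)*y) + C2*cos(sqrt(3)*y)


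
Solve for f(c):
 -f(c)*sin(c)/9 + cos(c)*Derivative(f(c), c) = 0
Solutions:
 f(c) = C1/cos(c)^(1/9)


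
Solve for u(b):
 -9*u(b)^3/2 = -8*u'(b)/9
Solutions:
 u(b) = -2*sqrt(2)*sqrt(-1/(C1 + 81*b))
 u(b) = 2*sqrt(2)*sqrt(-1/(C1 + 81*b))


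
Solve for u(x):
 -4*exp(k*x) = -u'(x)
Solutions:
 u(x) = C1 + 4*exp(k*x)/k


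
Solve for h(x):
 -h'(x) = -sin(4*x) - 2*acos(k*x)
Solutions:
 h(x) = C1 + 2*Piecewise((x*acos(k*x) - sqrt(-k^2*x^2 + 1)/k, Ne(k, 0)), (pi*x/2, True)) - cos(4*x)/4


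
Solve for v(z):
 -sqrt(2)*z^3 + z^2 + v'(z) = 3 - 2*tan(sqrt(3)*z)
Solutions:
 v(z) = C1 + sqrt(2)*z^4/4 - z^3/3 + 3*z + 2*sqrt(3)*log(cos(sqrt(3)*z))/3


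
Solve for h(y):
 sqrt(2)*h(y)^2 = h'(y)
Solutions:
 h(y) = -1/(C1 + sqrt(2)*y)


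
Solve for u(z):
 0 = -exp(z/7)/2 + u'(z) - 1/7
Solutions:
 u(z) = C1 + z/7 + 7*exp(z/7)/2


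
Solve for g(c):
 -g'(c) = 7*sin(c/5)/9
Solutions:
 g(c) = C1 + 35*cos(c/5)/9


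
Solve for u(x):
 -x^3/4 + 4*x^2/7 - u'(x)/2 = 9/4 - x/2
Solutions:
 u(x) = C1 - x^4/8 + 8*x^3/21 + x^2/2 - 9*x/2


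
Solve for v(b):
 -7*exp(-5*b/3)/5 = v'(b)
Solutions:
 v(b) = C1 + 21*exp(-5*b/3)/25


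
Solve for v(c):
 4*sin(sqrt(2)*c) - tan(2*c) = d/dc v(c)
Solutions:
 v(c) = C1 + log(cos(2*c))/2 - 2*sqrt(2)*cos(sqrt(2)*c)


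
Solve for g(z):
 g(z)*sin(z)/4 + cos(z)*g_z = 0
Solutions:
 g(z) = C1*cos(z)^(1/4)


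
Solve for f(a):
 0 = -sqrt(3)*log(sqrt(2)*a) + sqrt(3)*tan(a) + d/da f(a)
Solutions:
 f(a) = C1 + sqrt(3)*a*(log(a) - 1) + sqrt(3)*a*log(2)/2 + sqrt(3)*log(cos(a))


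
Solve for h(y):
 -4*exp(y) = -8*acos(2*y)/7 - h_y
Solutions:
 h(y) = C1 - 8*y*acos(2*y)/7 + 4*sqrt(1 - 4*y^2)/7 + 4*exp(y)


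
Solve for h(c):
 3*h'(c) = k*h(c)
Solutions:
 h(c) = C1*exp(c*k/3)


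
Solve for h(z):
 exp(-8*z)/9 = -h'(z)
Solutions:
 h(z) = C1 + exp(-8*z)/72


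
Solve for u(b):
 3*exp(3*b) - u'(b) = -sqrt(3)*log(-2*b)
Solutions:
 u(b) = C1 + sqrt(3)*b*log(-b) + sqrt(3)*b*(-1 + log(2)) + exp(3*b)


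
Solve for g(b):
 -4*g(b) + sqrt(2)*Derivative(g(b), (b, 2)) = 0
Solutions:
 g(b) = C1*exp(-2^(3/4)*b) + C2*exp(2^(3/4)*b)


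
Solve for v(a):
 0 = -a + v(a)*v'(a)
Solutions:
 v(a) = -sqrt(C1 + a^2)
 v(a) = sqrt(C1 + a^2)


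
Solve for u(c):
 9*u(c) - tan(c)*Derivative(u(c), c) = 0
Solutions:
 u(c) = C1*sin(c)^9


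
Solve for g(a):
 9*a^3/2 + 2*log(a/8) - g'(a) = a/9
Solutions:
 g(a) = C1 + 9*a^4/8 - a^2/18 + 2*a*log(a) - a*log(64) - 2*a


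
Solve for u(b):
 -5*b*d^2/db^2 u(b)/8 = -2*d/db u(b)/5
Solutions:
 u(b) = C1 + C2*b^(41/25)


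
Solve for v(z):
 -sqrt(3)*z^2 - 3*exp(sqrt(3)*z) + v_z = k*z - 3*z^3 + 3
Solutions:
 v(z) = C1 + k*z^2/2 - 3*z^4/4 + sqrt(3)*z^3/3 + 3*z + sqrt(3)*exp(sqrt(3)*z)


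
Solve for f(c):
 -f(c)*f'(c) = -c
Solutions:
 f(c) = -sqrt(C1 + c^2)
 f(c) = sqrt(C1 + c^2)


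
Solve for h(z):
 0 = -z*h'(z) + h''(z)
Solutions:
 h(z) = C1 + C2*erfi(sqrt(2)*z/2)


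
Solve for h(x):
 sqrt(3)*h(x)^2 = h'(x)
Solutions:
 h(x) = -1/(C1 + sqrt(3)*x)


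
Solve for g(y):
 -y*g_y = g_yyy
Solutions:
 g(y) = C1 + Integral(C2*airyai(-y) + C3*airybi(-y), y)


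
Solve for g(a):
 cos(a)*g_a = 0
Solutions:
 g(a) = C1


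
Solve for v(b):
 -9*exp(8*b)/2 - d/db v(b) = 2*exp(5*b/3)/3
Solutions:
 v(b) = C1 - 2*exp(5*b/3)/5 - 9*exp(8*b)/16


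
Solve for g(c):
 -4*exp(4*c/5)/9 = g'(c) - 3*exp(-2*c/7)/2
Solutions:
 g(c) = C1 - 5*exp(4*c/5)/9 - 21*exp(-2*c/7)/4


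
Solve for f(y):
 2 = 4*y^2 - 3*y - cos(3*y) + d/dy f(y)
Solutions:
 f(y) = C1 - 4*y^3/3 + 3*y^2/2 + 2*y + sin(3*y)/3


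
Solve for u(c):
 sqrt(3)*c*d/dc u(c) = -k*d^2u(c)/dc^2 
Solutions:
 u(c) = C1 + C2*sqrt(k)*erf(sqrt(2)*3^(1/4)*c*sqrt(1/k)/2)


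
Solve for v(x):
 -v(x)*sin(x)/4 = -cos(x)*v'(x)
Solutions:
 v(x) = C1/cos(x)^(1/4)


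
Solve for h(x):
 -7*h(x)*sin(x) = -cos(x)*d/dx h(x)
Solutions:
 h(x) = C1/cos(x)^7


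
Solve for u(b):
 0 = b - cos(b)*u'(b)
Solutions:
 u(b) = C1 + Integral(b/cos(b), b)


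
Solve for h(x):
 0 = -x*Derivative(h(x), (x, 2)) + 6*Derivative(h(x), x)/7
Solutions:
 h(x) = C1 + C2*x^(13/7)


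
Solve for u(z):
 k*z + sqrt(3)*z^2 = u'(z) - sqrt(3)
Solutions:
 u(z) = C1 + k*z^2/2 + sqrt(3)*z^3/3 + sqrt(3)*z


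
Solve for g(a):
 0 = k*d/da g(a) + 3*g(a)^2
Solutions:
 g(a) = k/(C1*k + 3*a)


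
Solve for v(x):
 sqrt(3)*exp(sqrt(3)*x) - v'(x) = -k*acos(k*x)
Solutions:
 v(x) = C1 + k*Piecewise((x*acos(k*x) - sqrt(-k^2*x^2 + 1)/k, Ne(k, 0)), (pi*x/2, True)) + exp(sqrt(3)*x)


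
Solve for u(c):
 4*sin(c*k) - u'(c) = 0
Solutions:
 u(c) = C1 - 4*cos(c*k)/k


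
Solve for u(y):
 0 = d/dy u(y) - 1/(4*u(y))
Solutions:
 u(y) = -sqrt(C1 + 2*y)/2
 u(y) = sqrt(C1 + 2*y)/2


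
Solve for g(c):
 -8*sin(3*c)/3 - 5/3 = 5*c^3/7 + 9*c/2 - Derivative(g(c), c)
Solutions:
 g(c) = C1 + 5*c^4/28 + 9*c^2/4 + 5*c/3 - 8*cos(3*c)/9


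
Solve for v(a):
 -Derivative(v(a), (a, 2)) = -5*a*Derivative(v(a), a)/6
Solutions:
 v(a) = C1 + C2*erfi(sqrt(15)*a/6)


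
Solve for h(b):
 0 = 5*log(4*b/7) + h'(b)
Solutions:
 h(b) = C1 - 5*b*log(b) + b*log(16807/1024) + 5*b


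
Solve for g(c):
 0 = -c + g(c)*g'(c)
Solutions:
 g(c) = -sqrt(C1 + c^2)
 g(c) = sqrt(C1 + c^2)


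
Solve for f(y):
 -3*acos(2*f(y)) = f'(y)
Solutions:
 Integral(1/acos(2*_y), (_y, f(y))) = C1 - 3*y


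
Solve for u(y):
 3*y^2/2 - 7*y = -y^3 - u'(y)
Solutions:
 u(y) = C1 - y^4/4 - y^3/2 + 7*y^2/2


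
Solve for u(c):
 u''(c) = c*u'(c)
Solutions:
 u(c) = C1 + C2*erfi(sqrt(2)*c/2)


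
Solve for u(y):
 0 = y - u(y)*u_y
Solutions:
 u(y) = -sqrt(C1 + y^2)
 u(y) = sqrt(C1 + y^2)


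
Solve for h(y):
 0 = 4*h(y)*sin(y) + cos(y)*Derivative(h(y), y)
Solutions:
 h(y) = C1*cos(y)^4


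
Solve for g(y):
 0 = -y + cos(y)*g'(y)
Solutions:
 g(y) = C1 + Integral(y/cos(y), y)


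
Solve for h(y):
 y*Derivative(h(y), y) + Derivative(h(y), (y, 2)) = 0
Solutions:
 h(y) = C1 + C2*erf(sqrt(2)*y/2)


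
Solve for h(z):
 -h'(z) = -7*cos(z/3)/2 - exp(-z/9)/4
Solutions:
 h(z) = C1 + 21*sin(z/3)/2 - 9*exp(-z/9)/4


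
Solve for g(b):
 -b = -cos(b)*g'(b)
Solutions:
 g(b) = C1 + Integral(b/cos(b), b)


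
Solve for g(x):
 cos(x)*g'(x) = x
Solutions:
 g(x) = C1 + Integral(x/cos(x), x)


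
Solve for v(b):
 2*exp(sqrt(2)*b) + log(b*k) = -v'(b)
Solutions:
 v(b) = C1 - b*log(b*k) + b - sqrt(2)*exp(sqrt(2)*b)


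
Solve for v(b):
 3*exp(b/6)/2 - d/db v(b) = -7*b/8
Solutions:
 v(b) = C1 + 7*b^2/16 + 9*exp(b/6)


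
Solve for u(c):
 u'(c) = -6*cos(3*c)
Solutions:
 u(c) = C1 - 2*sin(3*c)


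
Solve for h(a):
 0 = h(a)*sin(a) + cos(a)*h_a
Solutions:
 h(a) = C1*cos(a)


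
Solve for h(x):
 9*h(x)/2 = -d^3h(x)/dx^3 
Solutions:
 h(x) = C3*exp(-6^(2/3)*x/2) + (C1*sin(3*2^(2/3)*3^(1/6)*x/4) + C2*cos(3*2^(2/3)*3^(1/6)*x/4))*exp(6^(2/3)*x/4)


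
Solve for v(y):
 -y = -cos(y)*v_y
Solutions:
 v(y) = C1 + Integral(y/cos(y), y)


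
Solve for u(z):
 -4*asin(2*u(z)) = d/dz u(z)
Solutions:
 Integral(1/asin(2*_y), (_y, u(z))) = C1 - 4*z


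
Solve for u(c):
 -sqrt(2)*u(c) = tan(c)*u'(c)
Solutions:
 u(c) = C1/sin(c)^(sqrt(2))


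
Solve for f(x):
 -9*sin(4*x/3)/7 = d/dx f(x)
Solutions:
 f(x) = C1 + 27*cos(4*x/3)/28


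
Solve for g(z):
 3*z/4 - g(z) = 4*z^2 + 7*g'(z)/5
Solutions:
 g(z) = C1*exp(-5*z/7) - 4*z^2 + 239*z/20 - 1673/100


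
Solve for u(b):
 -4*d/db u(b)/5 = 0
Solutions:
 u(b) = C1


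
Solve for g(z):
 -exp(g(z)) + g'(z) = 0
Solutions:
 g(z) = log(-1/(C1 + z))


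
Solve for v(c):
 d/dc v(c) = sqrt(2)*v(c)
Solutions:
 v(c) = C1*exp(sqrt(2)*c)


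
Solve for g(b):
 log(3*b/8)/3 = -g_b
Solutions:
 g(b) = C1 - b*log(b)/3 - b*log(3)/3 + b/3 + b*log(2)


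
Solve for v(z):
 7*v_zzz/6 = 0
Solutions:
 v(z) = C1 + C2*z + C3*z^2


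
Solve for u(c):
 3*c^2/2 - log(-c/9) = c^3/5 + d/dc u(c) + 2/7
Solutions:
 u(c) = C1 - c^4/20 + c^3/2 - c*log(-c) + c*(5/7 + 2*log(3))


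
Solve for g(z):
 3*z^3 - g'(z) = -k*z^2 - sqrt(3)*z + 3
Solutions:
 g(z) = C1 + k*z^3/3 + 3*z^4/4 + sqrt(3)*z^2/2 - 3*z


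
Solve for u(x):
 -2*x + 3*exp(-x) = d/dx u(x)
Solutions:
 u(x) = C1 - x^2 - 3*exp(-x)


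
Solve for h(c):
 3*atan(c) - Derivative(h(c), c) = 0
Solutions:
 h(c) = C1 + 3*c*atan(c) - 3*log(c^2 + 1)/2


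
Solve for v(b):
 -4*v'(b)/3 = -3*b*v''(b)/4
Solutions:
 v(b) = C1 + C2*b^(25/9)


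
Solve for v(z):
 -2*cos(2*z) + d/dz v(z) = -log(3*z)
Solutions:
 v(z) = C1 - z*log(z) - z*log(3) + z + sin(2*z)


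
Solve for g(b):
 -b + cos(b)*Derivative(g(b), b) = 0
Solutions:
 g(b) = C1 + Integral(b/cos(b), b)


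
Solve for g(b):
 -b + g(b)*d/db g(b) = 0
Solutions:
 g(b) = -sqrt(C1 + b^2)
 g(b) = sqrt(C1 + b^2)


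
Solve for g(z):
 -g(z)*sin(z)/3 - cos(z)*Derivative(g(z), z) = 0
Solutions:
 g(z) = C1*cos(z)^(1/3)


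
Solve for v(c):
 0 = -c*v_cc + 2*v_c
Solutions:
 v(c) = C1 + C2*c^3


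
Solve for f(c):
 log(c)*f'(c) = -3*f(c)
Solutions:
 f(c) = C1*exp(-3*li(c))


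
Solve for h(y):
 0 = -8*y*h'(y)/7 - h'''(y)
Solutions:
 h(y) = C1 + Integral(C2*airyai(-2*7^(2/3)*y/7) + C3*airybi(-2*7^(2/3)*y/7), y)


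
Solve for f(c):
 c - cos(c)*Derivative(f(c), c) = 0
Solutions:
 f(c) = C1 + Integral(c/cos(c), c)


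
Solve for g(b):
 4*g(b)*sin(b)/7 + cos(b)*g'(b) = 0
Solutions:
 g(b) = C1*cos(b)^(4/7)


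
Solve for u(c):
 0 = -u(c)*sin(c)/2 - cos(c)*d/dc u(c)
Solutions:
 u(c) = C1*sqrt(cos(c))


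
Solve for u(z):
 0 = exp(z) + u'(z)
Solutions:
 u(z) = C1 - exp(z)


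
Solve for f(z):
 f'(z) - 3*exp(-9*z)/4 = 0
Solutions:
 f(z) = C1 - exp(-9*z)/12


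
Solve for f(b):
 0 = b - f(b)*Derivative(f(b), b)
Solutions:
 f(b) = -sqrt(C1 + b^2)
 f(b) = sqrt(C1 + b^2)


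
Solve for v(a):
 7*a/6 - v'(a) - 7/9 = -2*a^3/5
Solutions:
 v(a) = C1 + a^4/10 + 7*a^2/12 - 7*a/9


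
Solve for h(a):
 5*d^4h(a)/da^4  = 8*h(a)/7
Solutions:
 h(a) = C1*exp(-70^(3/4)*a/35) + C2*exp(70^(3/4)*a/35) + C3*sin(70^(3/4)*a/35) + C4*cos(70^(3/4)*a/35)


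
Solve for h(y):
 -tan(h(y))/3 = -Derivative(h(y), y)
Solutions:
 h(y) = pi - asin(C1*exp(y/3))
 h(y) = asin(C1*exp(y/3))


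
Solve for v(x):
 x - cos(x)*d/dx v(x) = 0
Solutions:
 v(x) = C1 + Integral(x/cos(x), x)


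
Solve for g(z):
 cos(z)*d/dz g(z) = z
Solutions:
 g(z) = C1 + Integral(z/cos(z), z)


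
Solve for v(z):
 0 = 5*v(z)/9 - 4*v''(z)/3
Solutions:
 v(z) = C1*exp(-sqrt(15)*z/6) + C2*exp(sqrt(15)*z/6)


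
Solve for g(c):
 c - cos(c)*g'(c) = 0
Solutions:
 g(c) = C1 + Integral(c/cos(c), c)


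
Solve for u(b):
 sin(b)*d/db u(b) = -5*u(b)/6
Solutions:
 u(b) = C1*(cos(b) + 1)^(5/12)/(cos(b) - 1)^(5/12)


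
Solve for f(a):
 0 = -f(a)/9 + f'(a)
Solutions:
 f(a) = C1*exp(a/9)


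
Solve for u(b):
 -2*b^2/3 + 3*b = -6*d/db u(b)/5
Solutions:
 u(b) = C1 + 5*b^3/27 - 5*b^2/4


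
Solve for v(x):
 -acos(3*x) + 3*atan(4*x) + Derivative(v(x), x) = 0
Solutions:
 v(x) = C1 + x*acos(3*x) - 3*x*atan(4*x) - sqrt(1 - 9*x^2)/3 + 3*log(16*x^2 + 1)/8


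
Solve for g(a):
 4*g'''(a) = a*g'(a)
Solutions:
 g(a) = C1 + Integral(C2*airyai(2^(1/3)*a/2) + C3*airybi(2^(1/3)*a/2), a)


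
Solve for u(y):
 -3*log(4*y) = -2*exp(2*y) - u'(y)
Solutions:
 u(y) = C1 + 3*y*log(y) + 3*y*(-1 + 2*log(2)) - exp(2*y)


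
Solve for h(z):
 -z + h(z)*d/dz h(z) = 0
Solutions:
 h(z) = -sqrt(C1 + z^2)
 h(z) = sqrt(C1 + z^2)


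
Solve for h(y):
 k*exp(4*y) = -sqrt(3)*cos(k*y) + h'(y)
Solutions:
 h(y) = C1 + k*exp(4*y)/4 + sqrt(3)*sin(k*y)/k


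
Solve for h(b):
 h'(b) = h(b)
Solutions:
 h(b) = C1*exp(b)


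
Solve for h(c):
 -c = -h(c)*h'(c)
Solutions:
 h(c) = -sqrt(C1 + c^2)
 h(c) = sqrt(C1 + c^2)


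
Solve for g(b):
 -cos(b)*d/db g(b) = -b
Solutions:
 g(b) = C1 + Integral(b/cos(b), b)


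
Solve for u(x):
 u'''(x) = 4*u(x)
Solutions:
 u(x) = C3*exp(2^(2/3)*x) + (C1*sin(2^(2/3)*sqrt(3)*x/2) + C2*cos(2^(2/3)*sqrt(3)*x/2))*exp(-2^(2/3)*x/2)


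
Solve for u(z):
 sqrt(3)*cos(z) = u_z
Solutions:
 u(z) = C1 + sqrt(3)*sin(z)


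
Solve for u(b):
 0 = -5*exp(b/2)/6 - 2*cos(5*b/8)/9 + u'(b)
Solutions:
 u(b) = C1 + 5*exp(b/2)/3 + 16*sin(5*b/8)/45


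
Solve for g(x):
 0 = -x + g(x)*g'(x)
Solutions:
 g(x) = -sqrt(C1 + x^2)
 g(x) = sqrt(C1 + x^2)


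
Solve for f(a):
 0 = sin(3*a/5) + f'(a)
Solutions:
 f(a) = C1 + 5*cos(3*a/5)/3


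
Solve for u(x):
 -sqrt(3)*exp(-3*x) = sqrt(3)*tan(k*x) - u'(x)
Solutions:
 u(x) = C1 + sqrt(3)*Piecewise((-exp(-3*x)/3 + log(tan(k*x)^2 + 1)/(2*k), Ne(k, 0)), (-exp(-3*x)/3, True))


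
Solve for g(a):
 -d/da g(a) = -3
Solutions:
 g(a) = C1 + 3*a


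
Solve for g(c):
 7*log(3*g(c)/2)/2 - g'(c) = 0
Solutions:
 2*Integral(1/(-log(_y) - log(3) + log(2)), (_y, g(c)))/7 = C1 - c


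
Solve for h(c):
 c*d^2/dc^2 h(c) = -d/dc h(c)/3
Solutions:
 h(c) = C1 + C2*c^(2/3)


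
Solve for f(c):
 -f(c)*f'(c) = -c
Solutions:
 f(c) = -sqrt(C1 + c^2)
 f(c) = sqrt(C1 + c^2)


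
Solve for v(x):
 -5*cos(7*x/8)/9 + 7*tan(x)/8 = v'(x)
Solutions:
 v(x) = C1 - 7*log(cos(x))/8 - 40*sin(7*x/8)/63


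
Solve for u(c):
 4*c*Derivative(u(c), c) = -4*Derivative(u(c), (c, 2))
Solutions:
 u(c) = C1 + C2*erf(sqrt(2)*c/2)


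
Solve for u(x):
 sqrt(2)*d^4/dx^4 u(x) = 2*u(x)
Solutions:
 u(x) = C1*exp(-2^(1/8)*x) + C2*exp(2^(1/8)*x) + C3*sin(2^(1/8)*x) + C4*cos(2^(1/8)*x)


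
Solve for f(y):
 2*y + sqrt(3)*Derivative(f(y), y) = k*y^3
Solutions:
 f(y) = C1 + sqrt(3)*k*y^4/12 - sqrt(3)*y^2/3


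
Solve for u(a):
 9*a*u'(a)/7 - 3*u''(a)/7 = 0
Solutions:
 u(a) = C1 + C2*erfi(sqrt(6)*a/2)


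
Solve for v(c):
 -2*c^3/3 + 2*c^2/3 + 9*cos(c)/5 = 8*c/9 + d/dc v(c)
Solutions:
 v(c) = C1 - c^4/6 + 2*c^3/9 - 4*c^2/9 + 9*sin(c)/5


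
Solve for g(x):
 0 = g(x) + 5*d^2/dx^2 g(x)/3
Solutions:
 g(x) = C1*sin(sqrt(15)*x/5) + C2*cos(sqrt(15)*x/5)


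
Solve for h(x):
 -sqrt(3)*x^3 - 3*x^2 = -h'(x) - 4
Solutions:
 h(x) = C1 + sqrt(3)*x^4/4 + x^3 - 4*x


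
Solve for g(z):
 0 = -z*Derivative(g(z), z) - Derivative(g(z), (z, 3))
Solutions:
 g(z) = C1 + Integral(C2*airyai(-z) + C3*airybi(-z), z)


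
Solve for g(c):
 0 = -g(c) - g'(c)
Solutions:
 g(c) = C1*exp(-c)


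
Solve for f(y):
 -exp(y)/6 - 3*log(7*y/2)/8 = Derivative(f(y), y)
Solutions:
 f(y) = C1 - 3*y*log(y)/8 + 3*y*(-log(7) + log(2) + 1)/8 - exp(y)/6


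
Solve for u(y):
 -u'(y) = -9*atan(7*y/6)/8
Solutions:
 u(y) = C1 + 9*y*atan(7*y/6)/8 - 27*log(49*y^2 + 36)/56


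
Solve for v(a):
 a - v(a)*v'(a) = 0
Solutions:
 v(a) = -sqrt(C1 + a^2)
 v(a) = sqrt(C1 + a^2)


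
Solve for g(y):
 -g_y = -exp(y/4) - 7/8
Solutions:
 g(y) = C1 + 7*y/8 + 4*exp(y/4)


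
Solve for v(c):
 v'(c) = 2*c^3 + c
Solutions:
 v(c) = C1 + c^4/2 + c^2/2


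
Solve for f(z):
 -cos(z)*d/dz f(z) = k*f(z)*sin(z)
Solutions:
 f(z) = C1*exp(k*log(cos(z)))


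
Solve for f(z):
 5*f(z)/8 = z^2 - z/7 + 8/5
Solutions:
 f(z) = 8*z^2/5 - 8*z/35 + 64/25


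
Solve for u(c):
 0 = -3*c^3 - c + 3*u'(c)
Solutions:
 u(c) = C1 + c^4/4 + c^2/6


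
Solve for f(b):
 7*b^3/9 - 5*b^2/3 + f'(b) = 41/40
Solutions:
 f(b) = C1 - 7*b^4/36 + 5*b^3/9 + 41*b/40


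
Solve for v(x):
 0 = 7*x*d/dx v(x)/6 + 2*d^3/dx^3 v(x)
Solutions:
 v(x) = C1 + Integral(C2*airyai(-126^(1/3)*x/6) + C3*airybi(-126^(1/3)*x/6), x)


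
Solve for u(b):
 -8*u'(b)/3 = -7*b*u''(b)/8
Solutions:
 u(b) = C1 + C2*b^(85/21)


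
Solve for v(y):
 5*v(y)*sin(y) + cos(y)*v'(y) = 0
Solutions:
 v(y) = C1*cos(y)^5


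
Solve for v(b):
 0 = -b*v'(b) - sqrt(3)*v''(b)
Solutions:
 v(b) = C1 + C2*erf(sqrt(2)*3^(3/4)*b/6)


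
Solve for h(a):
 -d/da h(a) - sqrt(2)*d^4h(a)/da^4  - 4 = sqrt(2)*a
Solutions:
 h(a) = C1 + C4*exp(-2^(5/6)*a/2) - sqrt(2)*a^2/2 - 4*a + (C2*sin(2^(5/6)*sqrt(3)*a/4) + C3*cos(2^(5/6)*sqrt(3)*a/4))*exp(2^(5/6)*a/4)


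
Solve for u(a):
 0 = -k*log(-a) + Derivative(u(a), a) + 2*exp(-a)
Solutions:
 u(a) = C1 + a*k*log(-a) - a*k + 2*exp(-a)


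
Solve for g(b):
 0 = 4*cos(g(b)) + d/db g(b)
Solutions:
 g(b) = pi - asin((C1 + exp(8*b))/(C1 - exp(8*b)))
 g(b) = asin((C1 + exp(8*b))/(C1 - exp(8*b)))


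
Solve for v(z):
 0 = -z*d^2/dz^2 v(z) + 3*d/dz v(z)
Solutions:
 v(z) = C1 + C2*z^4


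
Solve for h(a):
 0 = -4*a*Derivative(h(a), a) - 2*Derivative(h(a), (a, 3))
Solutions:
 h(a) = C1 + Integral(C2*airyai(-2^(1/3)*a) + C3*airybi(-2^(1/3)*a), a)


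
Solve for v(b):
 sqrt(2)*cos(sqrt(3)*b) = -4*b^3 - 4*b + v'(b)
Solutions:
 v(b) = C1 + b^4 + 2*b^2 + sqrt(6)*sin(sqrt(3)*b)/3


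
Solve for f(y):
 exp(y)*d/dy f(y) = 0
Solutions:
 f(y) = C1


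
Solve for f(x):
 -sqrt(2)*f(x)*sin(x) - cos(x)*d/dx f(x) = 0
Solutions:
 f(x) = C1*cos(x)^(sqrt(2))


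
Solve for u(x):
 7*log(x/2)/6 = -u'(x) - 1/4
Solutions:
 u(x) = C1 - 7*x*log(x)/6 + 7*x*log(2)/6 + 11*x/12


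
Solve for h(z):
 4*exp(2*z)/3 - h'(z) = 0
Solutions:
 h(z) = C1 + 2*exp(2*z)/3


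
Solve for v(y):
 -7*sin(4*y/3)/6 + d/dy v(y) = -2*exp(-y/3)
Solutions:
 v(y) = C1 - 7*cos(4*y/3)/8 + 6*exp(-y/3)


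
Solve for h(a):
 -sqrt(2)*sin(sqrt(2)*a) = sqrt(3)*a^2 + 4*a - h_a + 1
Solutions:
 h(a) = C1 + sqrt(3)*a^3/3 + 2*a^2 + a - cos(sqrt(2)*a)


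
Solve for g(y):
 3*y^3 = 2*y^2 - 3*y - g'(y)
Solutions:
 g(y) = C1 - 3*y^4/4 + 2*y^3/3 - 3*y^2/2


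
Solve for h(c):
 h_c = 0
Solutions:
 h(c) = C1


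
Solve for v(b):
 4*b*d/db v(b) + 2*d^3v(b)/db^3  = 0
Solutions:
 v(b) = C1 + Integral(C2*airyai(-2^(1/3)*b) + C3*airybi(-2^(1/3)*b), b)


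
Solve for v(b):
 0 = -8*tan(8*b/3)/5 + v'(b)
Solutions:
 v(b) = C1 - 3*log(cos(8*b/3))/5


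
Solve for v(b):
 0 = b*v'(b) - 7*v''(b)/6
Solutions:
 v(b) = C1 + C2*erfi(sqrt(21)*b/7)


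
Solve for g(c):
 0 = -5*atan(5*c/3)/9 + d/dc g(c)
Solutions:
 g(c) = C1 + 5*c*atan(5*c/3)/9 - log(25*c^2 + 9)/6


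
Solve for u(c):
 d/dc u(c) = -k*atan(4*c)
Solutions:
 u(c) = C1 - k*(c*atan(4*c) - log(16*c^2 + 1)/8)


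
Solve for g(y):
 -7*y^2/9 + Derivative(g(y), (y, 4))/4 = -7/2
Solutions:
 g(y) = C1 + C2*y + C3*y^2 + C4*y^3 + 7*y^6/810 - 7*y^4/12


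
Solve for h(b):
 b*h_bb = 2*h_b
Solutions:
 h(b) = C1 + C2*b^3


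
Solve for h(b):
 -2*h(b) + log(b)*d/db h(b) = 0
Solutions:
 h(b) = C1*exp(2*li(b))


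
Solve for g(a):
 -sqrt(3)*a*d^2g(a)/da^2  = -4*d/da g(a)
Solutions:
 g(a) = C1 + C2*a^(1 + 4*sqrt(3)/3)


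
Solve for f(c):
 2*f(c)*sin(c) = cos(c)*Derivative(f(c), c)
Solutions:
 f(c) = C1/cos(c)^2


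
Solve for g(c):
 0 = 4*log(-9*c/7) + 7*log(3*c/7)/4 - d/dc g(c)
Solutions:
 g(c) = C1 + 23*c*log(c)/4 + c*(-23*log(7)/4 - 23/4 + 39*log(3)/4 + 4*I*pi)


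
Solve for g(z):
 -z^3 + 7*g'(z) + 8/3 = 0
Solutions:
 g(z) = C1 + z^4/28 - 8*z/21


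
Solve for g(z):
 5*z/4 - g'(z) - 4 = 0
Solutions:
 g(z) = C1 + 5*z^2/8 - 4*z


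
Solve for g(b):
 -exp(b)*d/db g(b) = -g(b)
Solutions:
 g(b) = C1*exp(-exp(-b))


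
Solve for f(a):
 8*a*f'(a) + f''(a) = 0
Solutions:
 f(a) = C1 + C2*erf(2*a)


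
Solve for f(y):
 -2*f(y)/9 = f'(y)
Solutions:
 f(y) = C1*exp(-2*y/9)


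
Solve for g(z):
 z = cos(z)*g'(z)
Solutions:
 g(z) = C1 + Integral(z/cos(z), z)


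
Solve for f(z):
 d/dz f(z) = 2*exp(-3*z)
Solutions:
 f(z) = C1 - 2*exp(-3*z)/3


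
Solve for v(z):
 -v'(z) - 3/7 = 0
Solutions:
 v(z) = C1 - 3*z/7


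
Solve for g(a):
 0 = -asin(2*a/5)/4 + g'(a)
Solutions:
 g(a) = C1 + a*asin(2*a/5)/4 + sqrt(25 - 4*a^2)/8


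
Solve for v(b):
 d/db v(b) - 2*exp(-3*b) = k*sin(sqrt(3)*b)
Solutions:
 v(b) = C1 - sqrt(3)*k*cos(sqrt(3)*b)/3 - 2*exp(-3*b)/3


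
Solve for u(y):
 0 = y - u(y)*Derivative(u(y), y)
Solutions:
 u(y) = -sqrt(C1 + y^2)
 u(y) = sqrt(C1 + y^2)


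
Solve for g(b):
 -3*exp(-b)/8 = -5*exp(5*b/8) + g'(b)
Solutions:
 g(b) = C1 + 8*exp(5*b/8) + 3*exp(-b)/8


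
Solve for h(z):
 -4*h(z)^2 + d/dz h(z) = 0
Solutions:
 h(z) = -1/(C1 + 4*z)


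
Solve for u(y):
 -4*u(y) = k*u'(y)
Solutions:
 u(y) = C1*exp(-4*y/k)


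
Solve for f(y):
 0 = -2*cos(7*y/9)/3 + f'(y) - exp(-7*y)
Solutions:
 f(y) = C1 + 6*sin(7*y/9)/7 - exp(-7*y)/7


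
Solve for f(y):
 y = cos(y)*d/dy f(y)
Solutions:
 f(y) = C1 + Integral(y/cos(y), y)


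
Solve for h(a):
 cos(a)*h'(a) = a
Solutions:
 h(a) = C1 + Integral(a/cos(a), a)


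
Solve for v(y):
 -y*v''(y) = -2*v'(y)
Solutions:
 v(y) = C1 + C2*y^3


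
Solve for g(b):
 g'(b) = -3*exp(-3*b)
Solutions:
 g(b) = C1 + exp(-3*b)


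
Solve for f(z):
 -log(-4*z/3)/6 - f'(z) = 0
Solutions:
 f(z) = C1 - z*log(-z)/6 + z*(-2*log(2) + 1 + log(3))/6


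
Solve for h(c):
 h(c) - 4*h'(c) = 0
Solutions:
 h(c) = C1*exp(c/4)


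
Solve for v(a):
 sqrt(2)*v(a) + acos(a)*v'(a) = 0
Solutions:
 v(a) = C1*exp(-sqrt(2)*Integral(1/acos(a), a))


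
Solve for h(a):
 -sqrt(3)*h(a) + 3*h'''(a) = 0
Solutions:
 h(a) = C3*exp(3^(5/6)*a/3) + (C1*sin(3^(1/3)*a/2) + C2*cos(3^(1/3)*a/2))*exp(-3^(5/6)*a/6)


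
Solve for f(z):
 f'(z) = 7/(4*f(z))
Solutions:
 f(z) = -sqrt(C1 + 14*z)/2
 f(z) = sqrt(C1 + 14*z)/2


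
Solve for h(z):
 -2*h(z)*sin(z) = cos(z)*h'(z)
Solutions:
 h(z) = C1*cos(z)^2


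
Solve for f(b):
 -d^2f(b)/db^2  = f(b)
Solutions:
 f(b) = C1*sin(b) + C2*cos(b)


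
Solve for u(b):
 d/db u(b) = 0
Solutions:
 u(b) = C1


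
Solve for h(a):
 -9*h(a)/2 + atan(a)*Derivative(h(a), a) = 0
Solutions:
 h(a) = C1*exp(9*Integral(1/atan(a), a)/2)


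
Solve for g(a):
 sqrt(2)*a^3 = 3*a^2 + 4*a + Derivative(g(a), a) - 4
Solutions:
 g(a) = C1 + sqrt(2)*a^4/4 - a^3 - 2*a^2 + 4*a


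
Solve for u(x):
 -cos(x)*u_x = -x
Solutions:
 u(x) = C1 + Integral(x/cos(x), x)


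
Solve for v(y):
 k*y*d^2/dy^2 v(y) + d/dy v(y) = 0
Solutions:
 v(y) = C1 + y^(((re(k) - 1)*re(k) + im(k)^2)/(re(k)^2 + im(k)^2))*(C2*sin(log(y)*Abs(im(k))/(re(k)^2 + im(k)^2)) + C3*cos(log(y)*im(k)/(re(k)^2 + im(k)^2)))


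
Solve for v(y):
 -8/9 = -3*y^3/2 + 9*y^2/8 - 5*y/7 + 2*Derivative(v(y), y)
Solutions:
 v(y) = C1 + 3*y^4/16 - 3*y^3/16 + 5*y^2/28 - 4*y/9


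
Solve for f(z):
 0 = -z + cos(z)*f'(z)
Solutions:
 f(z) = C1 + Integral(z/cos(z), z)


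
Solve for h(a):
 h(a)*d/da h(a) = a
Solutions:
 h(a) = -sqrt(C1 + a^2)
 h(a) = sqrt(C1 + a^2)


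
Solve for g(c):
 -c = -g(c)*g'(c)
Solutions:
 g(c) = -sqrt(C1 + c^2)
 g(c) = sqrt(C1 + c^2)


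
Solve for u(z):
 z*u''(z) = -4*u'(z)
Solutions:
 u(z) = C1 + C2/z^3


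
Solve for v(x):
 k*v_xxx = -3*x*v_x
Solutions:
 v(x) = C1 + Integral(C2*airyai(3^(1/3)*x*(-1/k)^(1/3)) + C3*airybi(3^(1/3)*x*(-1/k)^(1/3)), x)


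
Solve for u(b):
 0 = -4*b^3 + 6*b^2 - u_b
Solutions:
 u(b) = C1 - b^4 + 2*b^3


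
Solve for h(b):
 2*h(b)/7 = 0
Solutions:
 h(b) = 0


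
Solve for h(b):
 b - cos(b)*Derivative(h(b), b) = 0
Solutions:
 h(b) = C1 + Integral(b/cos(b), b)


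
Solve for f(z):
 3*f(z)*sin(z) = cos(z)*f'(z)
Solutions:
 f(z) = C1/cos(z)^3


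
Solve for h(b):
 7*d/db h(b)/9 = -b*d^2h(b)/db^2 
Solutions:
 h(b) = C1 + C2*b^(2/9)


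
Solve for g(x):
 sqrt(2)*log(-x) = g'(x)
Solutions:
 g(x) = C1 + sqrt(2)*x*log(-x) - sqrt(2)*x


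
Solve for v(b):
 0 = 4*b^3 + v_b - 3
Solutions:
 v(b) = C1 - b^4 + 3*b


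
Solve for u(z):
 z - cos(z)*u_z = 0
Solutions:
 u(z) = C1 + Integral(z/cos(z), z)


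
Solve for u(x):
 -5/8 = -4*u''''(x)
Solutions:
 u(x) = C1 + C2*x + C3*x^2 + C4*x^3 + 5*x^4/768


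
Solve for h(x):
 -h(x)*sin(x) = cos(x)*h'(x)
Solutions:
 h(x) = C1*cos(x)


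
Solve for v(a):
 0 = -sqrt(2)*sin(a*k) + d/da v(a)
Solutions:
 v(a) = C1 - sqrt(2)*cos(a*k)/k


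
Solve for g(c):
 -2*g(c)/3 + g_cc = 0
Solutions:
 g(c) = C1*exp(-sqrt(6)*c/3) + C2*exp(sqrt(6)*c/3)


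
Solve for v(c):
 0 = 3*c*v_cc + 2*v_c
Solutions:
 v(c) = C1 + C2*c^(1/3)


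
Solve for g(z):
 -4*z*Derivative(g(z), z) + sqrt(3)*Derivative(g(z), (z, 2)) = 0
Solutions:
 g(z) = C1 + C2*erfi(sqrt(2)*3^(3/4)*z/3)


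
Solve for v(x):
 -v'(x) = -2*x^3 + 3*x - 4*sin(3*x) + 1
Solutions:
 v(x) = C1 + x^4/2 - 3*x^2/2 - x - 4*cos(3*x)/3


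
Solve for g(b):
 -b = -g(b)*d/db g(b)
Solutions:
 g(b) = -sqrt(C1 + b^2)
 g(b) = sqrt(C1 + b^2)


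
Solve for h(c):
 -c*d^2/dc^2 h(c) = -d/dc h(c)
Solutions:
 h(c) = C1 + C2*c^2


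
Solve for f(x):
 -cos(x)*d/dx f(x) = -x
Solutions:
 f(x) = C1 + Integral(x/cos(x), x)


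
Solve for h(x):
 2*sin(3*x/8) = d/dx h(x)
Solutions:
 h(x) = C1 - 16*cos(3*x/8)/3


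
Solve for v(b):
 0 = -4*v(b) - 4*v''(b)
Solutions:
 v(b) = C1*sin(b) + C2*cos(b)


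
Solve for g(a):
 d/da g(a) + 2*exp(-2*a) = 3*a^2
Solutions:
 g(a) = C1 + a^3 + exp(-2*a)


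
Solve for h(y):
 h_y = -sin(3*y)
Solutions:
 h(y) = C1 + cos(3*y)/3


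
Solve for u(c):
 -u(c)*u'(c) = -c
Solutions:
 u(c) = -sqrt(C1 + c^2)
 u(c) = sqrt(C1 + c^2)


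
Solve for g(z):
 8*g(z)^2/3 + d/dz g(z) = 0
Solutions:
 g(z) = 3/(C1 + 8*z)


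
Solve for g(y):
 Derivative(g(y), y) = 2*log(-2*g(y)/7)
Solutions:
 -Integral(1/(log(-_y) - log(7) + log(2)), (_y, g(y)))/2 = C1 - y


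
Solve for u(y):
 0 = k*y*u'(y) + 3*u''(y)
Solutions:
 u(y) = Piecewise((-sqrt(6)*sqrt(pi)*C1*erf(sqrt(6)*sqrt(k)*y/6)/(2*sqrt(k)) - C2, (k > 0) | (k < 0)), (-C1*y - C2, True))


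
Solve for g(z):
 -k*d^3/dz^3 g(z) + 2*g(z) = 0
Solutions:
 g(z) = C1*exp(2^(1/3)*z*(1/k)^(1/3)) + C2*exp(2^(1/3)*z*(-1 + sqrt(3)*I)*(1/k)^(1/3)/2) + C3*exp(-2^(1/3)*z*(1 + sqrt(3)*I)*(1/k)^(1/3)/2)


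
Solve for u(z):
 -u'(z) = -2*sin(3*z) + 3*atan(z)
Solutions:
 u(z) = C1 - 3*z*atan(z) + 3*log(z^2 + 1)/2 - 2*cos(3*z)/3


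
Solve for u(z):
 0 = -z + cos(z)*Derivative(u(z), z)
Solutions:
 u(z) = C1 + Integral(z/cos(z), z)


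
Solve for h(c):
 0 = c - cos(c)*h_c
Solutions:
 h(c) = C1 + Integral(c/cos(c), c)


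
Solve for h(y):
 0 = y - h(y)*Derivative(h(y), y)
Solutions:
 h(y) = -sqrt(C1 + y^2)
 h(y) = sqrt(C1 + y^2)


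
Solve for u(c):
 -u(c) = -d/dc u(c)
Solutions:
 u(c) = C1*exp(c)


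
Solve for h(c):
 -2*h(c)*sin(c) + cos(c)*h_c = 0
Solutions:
 h(c) = C1/cos(c)^2


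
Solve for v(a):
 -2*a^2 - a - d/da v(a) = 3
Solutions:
 v(a) = C1 - 2*a^3/3 - a^2/2 - 3*a


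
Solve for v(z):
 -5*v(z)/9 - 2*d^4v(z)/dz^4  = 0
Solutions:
 v(z) = (C1*sin(10^(1/4)*sqrt(3)*z/6) + C2*cos(10^(1/4)*sqrt(3)*z/6))*exp(-10^(1/4)*sqrt(3)*z/6) + (C3*sin(10^(1/4)*sqrt(3)*z/6) + C4*cos(10^(1/4)*sqrt(3)*z/6))*exp(10^(1/4)*sqrt(3)*z/6)


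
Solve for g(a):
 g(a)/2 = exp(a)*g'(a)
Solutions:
 g(a) = C1*exp(-exp(-a)/2)


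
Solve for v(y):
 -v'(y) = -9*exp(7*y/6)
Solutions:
 v(y) = C1 + 54*exp(7*y/6)/7


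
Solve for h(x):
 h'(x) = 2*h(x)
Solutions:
 h(x) = C1*exp(2*x)


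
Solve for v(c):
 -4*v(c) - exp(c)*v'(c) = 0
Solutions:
 v(c) = C1*exp(4*exp(-c))


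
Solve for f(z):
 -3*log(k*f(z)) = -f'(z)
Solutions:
 li(k*f(z))/k = C1 + 3*z


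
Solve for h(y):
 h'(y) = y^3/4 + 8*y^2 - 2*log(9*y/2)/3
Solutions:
 h(y) = C1 + y^4/16 + 8*y^3/3 - 2*y*log(y)/3 - 2*y*log(3) + 2*y/3 + 2*y*log(6)/3


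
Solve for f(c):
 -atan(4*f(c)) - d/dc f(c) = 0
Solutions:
 Integral(1/atan(4*_y), (_y, f(c))) = C1 - c


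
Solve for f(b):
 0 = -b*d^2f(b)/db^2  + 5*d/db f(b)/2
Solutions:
 f(b) = C1 + C2*b^(7/2)


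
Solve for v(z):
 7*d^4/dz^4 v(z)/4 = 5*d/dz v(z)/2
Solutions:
 v(z) = C1 + C4*exp(10^(1/3)*7^(2/3)*z/7) + (C2*sin(10^(1/3)*sqrt(3)*7^(2/3)*z/14) + C3*cos(10^(1/3)*sqrt(3)*7^(2/3)*z/14))*exp(-10^(1/3)*7^(2/3)*z/14)


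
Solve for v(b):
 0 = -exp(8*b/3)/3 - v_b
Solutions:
 v(b) = C1 - exp(8*b/3)/8


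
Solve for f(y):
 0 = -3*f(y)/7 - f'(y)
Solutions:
 f(y) = C1*exp(-3*y/7)


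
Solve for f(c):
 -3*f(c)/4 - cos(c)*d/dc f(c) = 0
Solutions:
 f(c) = C1*(sin(c) - 1)^(3/8)/(sin(c) + 1)^(3/8)


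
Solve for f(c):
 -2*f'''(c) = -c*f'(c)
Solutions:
 f(c) = C1 + Integral(C2*airyai(2^(2/3)*c/2) + C3*airybi(2^(2/3)*c/2), c)


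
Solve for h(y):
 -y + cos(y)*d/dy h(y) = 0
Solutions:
 h(y) = C1 + Integral(y/cos(y), y)


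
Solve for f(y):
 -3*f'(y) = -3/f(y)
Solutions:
 f(y) = -sqrt(C1 + 2*y)
 f(y) = sqrt(C1 + 2*y)


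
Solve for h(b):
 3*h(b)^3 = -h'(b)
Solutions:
 h(b) = -sqrt(2)*sqrt(-1/(C1 - 3*b))/2
 h(b) = sqrt(2)*sqrt(-1/(C1 - 3*b))/2


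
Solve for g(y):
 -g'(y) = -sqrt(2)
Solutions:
 g(y) = C1 + sqrt(2)*y


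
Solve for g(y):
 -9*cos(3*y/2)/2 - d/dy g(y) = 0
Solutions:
 g(y) = C1 - 3*sin(3*y/2)


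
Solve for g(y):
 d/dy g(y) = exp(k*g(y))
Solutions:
 g(y) = Piecewise((log(-1/(C1*k + k*y))/k, Ne(k, 0)), (nan, True))
 g(y) = Piecewise((C1 + y, Eq(k, 0)), (nan, True))


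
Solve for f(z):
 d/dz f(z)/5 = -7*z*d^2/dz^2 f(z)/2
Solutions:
 f(z) = C1 + C2*z^(33/35)


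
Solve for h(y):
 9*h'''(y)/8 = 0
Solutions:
 h(y) = C1 + C2*y + C3*y^2


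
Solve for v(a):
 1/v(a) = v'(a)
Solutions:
 v(a) = -sqrt(C1 + 2*a)
 v(a) = sqrt(C1 + 2*a)


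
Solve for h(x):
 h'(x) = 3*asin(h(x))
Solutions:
 Integral(1/asin(_y), (_y, h(x))) = C1 + 3*x


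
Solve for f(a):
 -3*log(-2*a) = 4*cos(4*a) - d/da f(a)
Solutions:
 f(a) = C1 + 3*a*log(-a) - 3*a + 3*a*log(2) + sin(4*a)


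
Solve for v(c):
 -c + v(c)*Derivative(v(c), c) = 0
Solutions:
 v(c) = -sqrt(C1 + c^2)
 v(c) = sqrt(C1 + c^2)


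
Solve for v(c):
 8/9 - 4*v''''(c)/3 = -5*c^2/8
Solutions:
 v(c) = C1 + C2*c + C3*c^2 + C4*c^3 + c^6/768 + c^4/36


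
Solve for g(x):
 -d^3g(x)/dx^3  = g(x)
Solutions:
 g(x) = C3*exp(-x) + (C1*sin(sqrt(3)*x/2) + C2*cos(sqrt(3)*x/2))*exp(x/2)


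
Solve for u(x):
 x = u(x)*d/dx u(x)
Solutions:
 u(x) = -sqrt(C1 + x^2)
 u(x) = sqrt(C1 + x^2)


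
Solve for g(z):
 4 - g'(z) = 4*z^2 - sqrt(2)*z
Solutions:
 g(z) = C1 - 4*z^3/3 + sqrt(2)*z^2/2 + 4*z
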